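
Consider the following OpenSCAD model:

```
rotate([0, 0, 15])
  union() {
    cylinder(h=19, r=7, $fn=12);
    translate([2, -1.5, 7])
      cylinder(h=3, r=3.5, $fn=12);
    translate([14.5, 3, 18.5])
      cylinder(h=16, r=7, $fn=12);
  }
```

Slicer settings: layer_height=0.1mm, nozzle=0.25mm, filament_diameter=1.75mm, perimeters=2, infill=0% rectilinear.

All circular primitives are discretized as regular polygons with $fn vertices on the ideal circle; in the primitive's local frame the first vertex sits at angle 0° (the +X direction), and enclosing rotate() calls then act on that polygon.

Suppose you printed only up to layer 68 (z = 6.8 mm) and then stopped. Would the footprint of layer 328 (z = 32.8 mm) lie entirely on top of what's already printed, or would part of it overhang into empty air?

Compare the two slices. At z = 6.8: the cylinder: section is a regular 12-gon, circumradius r=7 (area = (12/2)·7.000²·sin(360°/12) = 147.00 mm²); the cylinder at (2, -1.5) is absent (z outside [7, 10]); the cylinder at (14.5, 3) is not intersected at this z (z outside [18.5, 34.5]); Combining (union): only the r=7 cylinder is present, so the union is just that shape — area = 147.00 mm²; (rotated 15° about Z; rotation is an isometry so areas/perimeters/island counts are preserved). At z = 32.8: the cylinder is not intersected at this z (z outside [0, 19]); the cylinder at (2, -1.5) does not reach this height (z outside [7, 10]); the cylinder at (14.5, 3): section is a regular 12-gon, circumradius r=7 (area = (12/2)·7.000²·sin(360°/12) = 147.00 mm²); Merging all regions: only the r=7 cylinder at (14.5, 3) is present, so the union is just that shape — area = 147.00 mm²; (whole slice rotated 15° about Z — lengths, areas and connectivity unchanged). Checking containment: at z = 32.8 the cross-section extends beyond the z = 6.8 cross-section by about 147.00 mm².

part overhangs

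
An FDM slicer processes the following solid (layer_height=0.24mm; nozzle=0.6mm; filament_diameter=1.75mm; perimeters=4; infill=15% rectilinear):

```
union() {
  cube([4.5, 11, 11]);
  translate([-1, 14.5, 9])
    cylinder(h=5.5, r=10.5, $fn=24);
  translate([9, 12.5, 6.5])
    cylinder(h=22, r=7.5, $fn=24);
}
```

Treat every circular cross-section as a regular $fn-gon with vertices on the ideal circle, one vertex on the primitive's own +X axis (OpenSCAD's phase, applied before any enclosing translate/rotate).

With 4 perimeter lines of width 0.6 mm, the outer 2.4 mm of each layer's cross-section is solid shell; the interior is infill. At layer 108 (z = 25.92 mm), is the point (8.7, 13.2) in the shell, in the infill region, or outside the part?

infill

At z = 25.92 mm: the cube is not intersected at this z (z outside [0, 11]); the cylinder at (-1, 14.5) does not reach this height (z outside [9, 14.5]); the r=7.5 cylinder at (9, 12.5) gives a regular 24-gon of circumradius 7.5 (constant along its height); Merging all regions: only the r=7.5 cylinder at (9, 12.5) is present, so the union is just that shape — 1 connected region. Overall, the cross-section is a single solid region. The nearest boundary edge runs (7.06, 19.74)→(5.25, 19.00); distance from the point to it = 6.67 mm. The point is inside the cross-section and 6.67 mm from the nearest boundary — more than the 2.4 mm shell width (4 × 0.6), so it's in the infill interior.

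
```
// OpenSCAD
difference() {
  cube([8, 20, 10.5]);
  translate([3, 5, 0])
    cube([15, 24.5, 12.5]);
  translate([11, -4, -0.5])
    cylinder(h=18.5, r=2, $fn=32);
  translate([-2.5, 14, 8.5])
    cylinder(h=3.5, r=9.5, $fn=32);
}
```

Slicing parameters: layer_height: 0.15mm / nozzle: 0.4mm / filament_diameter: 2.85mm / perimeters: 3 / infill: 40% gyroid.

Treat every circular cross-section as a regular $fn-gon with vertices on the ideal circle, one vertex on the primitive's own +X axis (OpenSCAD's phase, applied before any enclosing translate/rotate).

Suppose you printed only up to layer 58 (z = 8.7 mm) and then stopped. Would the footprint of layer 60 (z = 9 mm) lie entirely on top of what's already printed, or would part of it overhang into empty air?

entirely on top

Compare the two slices. At z = 8.7: the cube is present — its section is the full 8×20 rectangle (area 160.00 mm²); the 15×24.5 cube at (3, 5) contributes its full rectangle (area 367.50 mm²); the r=2 cylinder at (11, -4) gives a regular 32-gon of circumradius 2 (constant along its height) (area = (32/2)·2.000²·sin(360°/32) = 12.49 mm²); the r=9.5 cylinder at (-2.5, 14) gives a regular 32-gon of circumradius 9.5 (constant along its height) (area = (32/2)·9.500²·sin(360°/32) = 281.71 mm²); After the difference (first − rest): starting from the 8×20 cube (160.00 mm²), the 15×24.5 cube at (3, 5) partially overlaps it — only the 75.00 mm² overlap (of its 367.50 mm²) is removed, clipping the outline; the r=2 cylinder at (11, -4) misses the remaining region (no effect); the r=9.5 cylinder at (-2.5, 14) partially overlaps it — only the 43.59 mm² overlap (of its 281.71 mm²) is removed, clipping the outline — area = 41.41 mm². At z = 9: the cube is present — its section is the full 8×20 rectangle (area 160.00 mm²); the cube at (3, 5) (footprint 15×24.5) is included at this height (area 367.50 mm²); the r=2 cylinder at (11, -4) gives a regular 32-gon of circumradius 2 (constant along its height) (area = (32/2)·2.000²·sin(360°/32) = 12.49 mm²); the r=9.5 cylinder at (-2.5, 14) gives a regular 32-gon of circumradius 9.5 (constant along its height) (area = (32/2)·9.500²·sin(360°/32) = 281.71 mm²); After the difference (first − rest): starting from the 8×20 cube (160.00 mm²), the 15×24.5 cube at (3, 5) partially overlaps it — only the 75.00 mm² overlap (of its 367.50 mm²) is removed, clipping the outline; the r=2 cylinder at (11, -4) misses the remaining region (no effect); the r=9.5 cylinder at (-2.5, 14) partially overlaps it — only the 43.59 mm² overlap (of its 281.71 mm²) is removed, clipping the outline — area = 41.41 mm². Checking containment: the cross-section at z = 9 is a subset of the cross-section at z = 8.7.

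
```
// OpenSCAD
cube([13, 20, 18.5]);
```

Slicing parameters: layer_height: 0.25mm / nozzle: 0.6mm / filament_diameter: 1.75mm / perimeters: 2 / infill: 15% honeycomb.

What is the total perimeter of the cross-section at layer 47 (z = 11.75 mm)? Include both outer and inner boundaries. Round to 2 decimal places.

66.00 mm

At z = 11.75 mm: the cube is present — its section is the full 13×20 rectangle (perimeter 66.00 mm). Overall, the cross-section is a single solid region. Total boundary length (outer) = 66.00 mm.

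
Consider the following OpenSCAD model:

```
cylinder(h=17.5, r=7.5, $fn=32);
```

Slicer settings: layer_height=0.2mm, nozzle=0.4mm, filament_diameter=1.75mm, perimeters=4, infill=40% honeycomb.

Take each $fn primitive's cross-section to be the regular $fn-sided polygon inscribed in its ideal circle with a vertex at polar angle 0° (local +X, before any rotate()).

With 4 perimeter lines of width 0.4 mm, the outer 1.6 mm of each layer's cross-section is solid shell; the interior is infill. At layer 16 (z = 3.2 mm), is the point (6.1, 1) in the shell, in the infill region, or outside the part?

At z = 3.2 mm: the r=7.5 cylinder contributes a regular 32-gon of circumradius 7.5. Overall, the cross-section is a single solid region. The nearest boundary edge runs (7.50, 0.00)→(7.36, 1.46); distance from the point to it = 1.30 mm. The point is inside the cross-section, 1.30 mm from the nearest boundary — within the 1.6 mm shell band (4 × 0.4).

shell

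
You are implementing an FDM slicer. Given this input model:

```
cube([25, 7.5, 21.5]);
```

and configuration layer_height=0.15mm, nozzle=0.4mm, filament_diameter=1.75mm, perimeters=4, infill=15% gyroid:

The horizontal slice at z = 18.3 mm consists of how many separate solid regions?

1

At z = 18.3 mm: the 25×7.5 cube contributes its full rectangle. The result has 1 disconnected region.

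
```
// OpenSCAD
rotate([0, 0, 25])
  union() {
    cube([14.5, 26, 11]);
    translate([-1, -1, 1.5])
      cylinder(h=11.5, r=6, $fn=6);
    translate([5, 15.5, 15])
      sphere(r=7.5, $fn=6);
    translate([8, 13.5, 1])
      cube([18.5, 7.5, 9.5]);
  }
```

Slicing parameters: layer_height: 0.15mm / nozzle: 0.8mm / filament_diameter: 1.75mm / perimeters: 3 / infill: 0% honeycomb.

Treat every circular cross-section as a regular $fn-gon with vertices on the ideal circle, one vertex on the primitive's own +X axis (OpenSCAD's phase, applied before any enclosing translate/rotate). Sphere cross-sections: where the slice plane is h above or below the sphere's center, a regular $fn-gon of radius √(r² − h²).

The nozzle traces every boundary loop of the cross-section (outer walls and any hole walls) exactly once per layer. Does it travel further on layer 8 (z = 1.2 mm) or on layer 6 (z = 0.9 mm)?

layer 8 (z = 1.2 mm)

Layer 8 (z = 1.2): the cube is present — its section is the full 14.5×26 rectangle (perimeter 81.00 mm); the cylinder at (-1, -1) does not reach this height (z outside [1.5, 13]); the sphere at (5, 15.5) does not reach this height (|z−center|=13.800 > r=7.5); the 18.5×7.5 cube at (8, 13.5) contributes its full rectangle (perimeter 52.00 mm); Merging all regions: the regions partially overlap (shared area 48.75 mm²), so the edge portions inside another operand are dropped and the merged outline is re-measured after clipping — boundary = 105.00 mm; (rotated 25° about Z; rotation is an isometry so areas/perimeters/island counts are preserved). So its perimeter = 105.00 mm. Layer 6 (z = 0.9): the cube (footprint 14.5×26) is included at this height (perimeter 81.00 mm); the cylinder at (-1, -1) is absent (z outside [1.5, 13]); the sphere at (5, 15.5) is not intersected at this z (|z−center|=14.100 > r=7.5); the cube at (8, 13.5) does not reach this height (z outside [1, 10.5]); Merging all regions: only the 14.5×26 cube is present, so the union is just that shape — boundary = 81.00 mm; (whole slice rotated 25° about Z — lengths, areas and connectivity unchanged). So its perimeter = 81.00 mm. Layer 8 is larger (105.00 vs 81.00 mm).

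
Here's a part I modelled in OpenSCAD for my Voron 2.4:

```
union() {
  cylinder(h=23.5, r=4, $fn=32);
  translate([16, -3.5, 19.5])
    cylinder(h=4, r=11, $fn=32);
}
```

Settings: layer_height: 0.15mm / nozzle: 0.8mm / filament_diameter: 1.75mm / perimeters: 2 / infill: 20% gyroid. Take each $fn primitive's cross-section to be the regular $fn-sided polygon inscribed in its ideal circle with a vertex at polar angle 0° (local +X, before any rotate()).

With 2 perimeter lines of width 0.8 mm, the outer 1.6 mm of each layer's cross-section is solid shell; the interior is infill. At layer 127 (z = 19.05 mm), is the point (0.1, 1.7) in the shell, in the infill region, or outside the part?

At z = 19.05 mm: the r=4 cylinder gives a regular 32-gon of circumradius 4 (constant along its height); the cylinder at (16, -3.5) does not reach this height (z outside [19.5, 23.5]); Combining (union): only the r=4 cylinder is present, so the union is just that shape — 1 connected region. Overall, the cross-section is a single solid region. The nearest boundary edge runs (0.78, 3.92)→(0.00, 4.00); distance from the point to it = 2.28 mm. The point is inside the cross-section and 2.28 mm from the nearest boundary — more than the 1.6 mm shell width (2 × 0.8), so it's in the infill interior.

infill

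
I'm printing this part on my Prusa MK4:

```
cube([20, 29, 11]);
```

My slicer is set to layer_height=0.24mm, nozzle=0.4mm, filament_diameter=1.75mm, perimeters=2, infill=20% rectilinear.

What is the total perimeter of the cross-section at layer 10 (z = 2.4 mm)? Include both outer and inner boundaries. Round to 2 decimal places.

98.00 mm

At z = 2.4 mm: the cube (footprint 20×29) is included at this height (perimeter 98.00 mm). Overall, the cross-section is a single solid region. Total boundary length (outer) = 98.00 mm.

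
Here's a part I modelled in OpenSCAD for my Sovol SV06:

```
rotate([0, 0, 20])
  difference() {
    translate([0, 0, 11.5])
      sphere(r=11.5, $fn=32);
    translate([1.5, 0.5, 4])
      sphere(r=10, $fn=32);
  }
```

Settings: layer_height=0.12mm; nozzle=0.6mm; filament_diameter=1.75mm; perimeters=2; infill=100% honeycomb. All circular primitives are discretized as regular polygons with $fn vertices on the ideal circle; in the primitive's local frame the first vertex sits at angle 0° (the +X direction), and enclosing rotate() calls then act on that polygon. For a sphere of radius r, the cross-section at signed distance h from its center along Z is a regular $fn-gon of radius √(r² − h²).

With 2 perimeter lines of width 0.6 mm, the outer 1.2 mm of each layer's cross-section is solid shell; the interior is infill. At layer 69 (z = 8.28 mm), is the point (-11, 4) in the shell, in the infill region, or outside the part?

outside

At z = 8.28 mm: the r=11.5 sphere contributes a regular 32-gon of circumradius √(11.5²−3.22²) = 11.040; the sphere at (1.5, 0.5): section is a regular 32-gon, circumradius = √(r²−h²) = √(10²−4.28²) = 9.038; Subtracting the remaining from the first: starting from the r=11.5 sphere, the r=10 sphere at (1.5, 0.5) lies wholly inside it (removes its full 254.96 mm² and its 56.69 mm outline becomes a hole wall) — 1 connected region with 1 hole; (whole slice rotated 20° about Z — lengths, areas and connectivity unchanged). Overall, the cross-section is one region with 1 hole. Undo the 20° rotation: the query point maps to (-8.969, 7.521) in the un-rotated model frame. The nearest boundary edge runs (-9.18, 6.13)→(-7.81, 7.81); distance from the point to it = 0.72 mm. The point is not inside any of the regions above, so it lies outside the cross-section (0.72 mm from the nearest boundary).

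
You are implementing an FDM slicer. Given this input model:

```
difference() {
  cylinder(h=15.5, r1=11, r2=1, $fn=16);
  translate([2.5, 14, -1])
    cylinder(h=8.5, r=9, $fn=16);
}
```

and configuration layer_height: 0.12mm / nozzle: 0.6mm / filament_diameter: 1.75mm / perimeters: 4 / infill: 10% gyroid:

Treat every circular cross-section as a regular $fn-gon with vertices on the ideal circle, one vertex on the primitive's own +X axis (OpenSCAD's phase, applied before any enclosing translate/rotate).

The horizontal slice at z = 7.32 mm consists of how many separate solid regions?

1

At z = 7.32 mm: the cone contributes a regular 16-gon of circumradius 6.277 (interpolated between r1=11 and r2=1 at t=0.472); the cylinder at (2.5, 14): section is a regular 16-gon, circumradius r=9; After the difference (first − rest): starting from the cone, the r=9 cylinder at (2.5, 14) partially overlaps it — only the 2.91 mm² overlap (of its 247.98 mm²) is removed, clipping the outline — 1 connected region. The result has 1 disconnected region.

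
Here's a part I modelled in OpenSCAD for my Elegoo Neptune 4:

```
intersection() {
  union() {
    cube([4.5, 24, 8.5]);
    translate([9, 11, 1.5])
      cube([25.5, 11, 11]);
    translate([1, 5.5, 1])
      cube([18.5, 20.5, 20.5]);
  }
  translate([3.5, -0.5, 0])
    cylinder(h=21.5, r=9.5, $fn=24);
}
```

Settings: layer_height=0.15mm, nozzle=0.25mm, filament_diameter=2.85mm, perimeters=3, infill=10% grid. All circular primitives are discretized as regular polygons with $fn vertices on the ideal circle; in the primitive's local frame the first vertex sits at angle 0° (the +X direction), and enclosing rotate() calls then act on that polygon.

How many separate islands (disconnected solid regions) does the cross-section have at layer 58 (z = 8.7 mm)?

At z = 8.7 mm: the cube is absent (z outside [0, 8.5]); the cube at (9, 11) is present — its section is the full 25.5×11 rectangle; the 18.5×20.5 cube at (1, 5.5) contributes its full rectangle; Merging all regions: the regions partially overlap (shared area 115.50 mm²), so overlapping operands fuse into one piece — 1 connected region; the r=9.5 cylinder at (3.5, -0.5) contributes a regular 24-gon of circumradius 9.5; Keeping only the common overlap: the r=9.5 cylinder at (3.5, -0.5) partially overlaps that combined region; clipping to the common part keeps 25.83 mm² — 1 connected region. Overall, the cross-section is a single solid region. Island count = 1.

1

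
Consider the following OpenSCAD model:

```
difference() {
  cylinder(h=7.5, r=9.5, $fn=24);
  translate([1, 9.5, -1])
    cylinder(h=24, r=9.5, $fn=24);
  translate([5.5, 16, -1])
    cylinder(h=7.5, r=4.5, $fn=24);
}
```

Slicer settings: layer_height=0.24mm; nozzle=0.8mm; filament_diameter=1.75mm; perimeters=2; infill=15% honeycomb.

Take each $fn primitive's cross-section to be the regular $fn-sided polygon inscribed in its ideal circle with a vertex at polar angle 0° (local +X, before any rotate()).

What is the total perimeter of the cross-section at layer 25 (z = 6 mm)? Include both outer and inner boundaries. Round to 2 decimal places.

At z = 6 mm: the r=9.5 cylinder gives a regular 24-gon of circumradius 9.5 (constant along its height) (perimeter = 2·24·9.500·sin(180°/24) = 59.52 mm); the r=9.5 cylinder at (1, 9.5) contributes a regular 24-gon of circumradius 9.5 (perimeter = 2·24·9.500·sin(180°/24) = 59.52 mm); the cylinder at (5.5, 16): section is a regular 24-gon, circumradius r=4.5 (perimeter = 2·24·4.500·sin(180°/24) = 28.19 mm); Subtracting the remaining from the first: starting from the r=9.5 cylinder, the r=9.5 cylinder at (1, 9.5) partially overlaps it — only the 107.86 mm² overlap (of its 280.30 mm²) is removed, clipping the outline; the r=4.5 cylinder at (5.5, 16) misses the remaining region (no effect) — boundary = 59.52 mm. Overall, the cross-section is a single solid region. Total boundary length (outer) = 59.52 mm.

59.52 mm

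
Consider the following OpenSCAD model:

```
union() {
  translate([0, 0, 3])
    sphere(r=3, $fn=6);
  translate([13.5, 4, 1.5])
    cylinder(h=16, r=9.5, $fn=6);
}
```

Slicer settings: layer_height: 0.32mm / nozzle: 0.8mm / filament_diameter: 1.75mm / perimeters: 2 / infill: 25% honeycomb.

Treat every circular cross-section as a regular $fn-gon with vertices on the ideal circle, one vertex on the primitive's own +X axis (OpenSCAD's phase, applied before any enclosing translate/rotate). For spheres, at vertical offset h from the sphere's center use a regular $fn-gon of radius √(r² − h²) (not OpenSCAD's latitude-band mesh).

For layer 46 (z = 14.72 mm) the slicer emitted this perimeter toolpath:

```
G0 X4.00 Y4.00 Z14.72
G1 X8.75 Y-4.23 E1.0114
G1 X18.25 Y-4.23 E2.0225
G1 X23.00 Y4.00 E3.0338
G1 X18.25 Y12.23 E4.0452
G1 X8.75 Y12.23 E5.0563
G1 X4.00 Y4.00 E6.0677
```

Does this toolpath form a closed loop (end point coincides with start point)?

Start point (G0): (4.00, 4.00). End point (last G1): the path returns to the start — closed.

yes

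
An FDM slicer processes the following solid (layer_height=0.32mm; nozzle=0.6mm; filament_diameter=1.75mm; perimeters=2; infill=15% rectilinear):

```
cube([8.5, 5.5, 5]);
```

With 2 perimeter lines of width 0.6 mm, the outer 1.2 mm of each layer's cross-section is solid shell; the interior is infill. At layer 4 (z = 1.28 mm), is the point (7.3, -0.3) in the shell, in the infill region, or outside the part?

outside

At z = 1.28 mm: the cube (footprint 8.5×5.5) is included at this height. Overall, the cross-section is a single solid region. The nearest boundary edge runs (0.00, 0.00)→(8.50, 0.00); distance from the point to it = 0.30 mm. The point is not inside any of the regions above, so it lies outside the cross-section (0.30 mm from the nearest boundary).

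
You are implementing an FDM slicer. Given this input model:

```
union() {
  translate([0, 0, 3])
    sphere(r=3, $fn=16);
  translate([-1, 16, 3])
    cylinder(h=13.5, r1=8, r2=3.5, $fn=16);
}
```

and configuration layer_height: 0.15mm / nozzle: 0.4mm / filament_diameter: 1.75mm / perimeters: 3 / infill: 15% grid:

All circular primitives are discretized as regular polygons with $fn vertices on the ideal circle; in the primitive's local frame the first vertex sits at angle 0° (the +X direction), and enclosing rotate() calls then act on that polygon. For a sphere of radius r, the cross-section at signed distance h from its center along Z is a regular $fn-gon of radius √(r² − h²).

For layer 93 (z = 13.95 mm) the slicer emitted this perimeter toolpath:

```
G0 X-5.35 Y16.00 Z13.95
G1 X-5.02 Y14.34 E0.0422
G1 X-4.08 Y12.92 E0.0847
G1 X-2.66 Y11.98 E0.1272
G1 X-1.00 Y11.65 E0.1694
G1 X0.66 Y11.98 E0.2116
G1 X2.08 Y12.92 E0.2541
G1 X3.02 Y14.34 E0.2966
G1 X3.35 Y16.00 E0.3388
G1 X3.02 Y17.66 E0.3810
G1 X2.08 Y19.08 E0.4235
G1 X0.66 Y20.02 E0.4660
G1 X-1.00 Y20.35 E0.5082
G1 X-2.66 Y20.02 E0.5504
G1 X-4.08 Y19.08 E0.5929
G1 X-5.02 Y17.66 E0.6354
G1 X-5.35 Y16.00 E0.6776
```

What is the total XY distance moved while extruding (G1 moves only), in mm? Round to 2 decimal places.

Sum the Euclidean lengths of each G1 segment: total = 27.16 mm.

27.16 mm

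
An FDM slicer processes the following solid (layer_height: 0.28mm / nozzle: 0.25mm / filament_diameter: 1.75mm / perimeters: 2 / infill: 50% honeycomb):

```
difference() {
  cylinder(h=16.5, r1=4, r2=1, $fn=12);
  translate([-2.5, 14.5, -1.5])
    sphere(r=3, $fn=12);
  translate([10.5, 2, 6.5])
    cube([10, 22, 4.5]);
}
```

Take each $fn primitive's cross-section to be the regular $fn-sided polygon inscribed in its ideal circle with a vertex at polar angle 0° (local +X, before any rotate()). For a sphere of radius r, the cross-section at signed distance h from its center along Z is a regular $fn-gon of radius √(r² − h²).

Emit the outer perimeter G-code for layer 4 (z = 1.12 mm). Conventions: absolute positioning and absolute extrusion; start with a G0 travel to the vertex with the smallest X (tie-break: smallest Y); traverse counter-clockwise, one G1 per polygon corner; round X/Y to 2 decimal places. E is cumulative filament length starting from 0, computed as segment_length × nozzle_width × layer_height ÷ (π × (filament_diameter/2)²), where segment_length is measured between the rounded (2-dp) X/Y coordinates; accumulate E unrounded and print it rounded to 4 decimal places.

G0 X-3.80 Y0.00 Z1.12
G1 X-3.29 Y-1.90 E0.0573
G1 X-1.90 Y-3.29 E0.1145
G1 X0.00 Y-3.80 E0.1717
G1 X1.90 Y-3.29 E0.2290
G1 X3.29 Y-1.90 E0.2862
G1 X3.80 Y0.00 E0.3434
G1 X3.29 Y1.90 E0.4007
G1 X1.90 Y3.29 E0.4579
G1 X0.00 Y3.80 E0.5151
G1 X-1.90 Y3.29 E0.5724
G1 X-3.29 Y1.90 E0.6296
G1 X-3.80 Y0.00 E0.6869

At z = 1.12 mm: the cone contributes a regular 12-gon of circumradius 3.796 (interpolated between r1=4 and r2=1 at t=0.068); the sphere at (-2.5, 14.5): section is a regular 12-gon, circumradius = √(r²−h²) = √(3²−2.62²) = 1.461; the cube at (10.5, 2) is not intersected at this z (z outside [6.5, 11]); Subtracting the remaining from the first: starting from the cone, the r=3 sphere at (-2.5, 14.5) misses the remaining region (no effect) — 1 connected region. The outline is a single polygon with 12 vertices. Extrusion per mm of travel: 0.25 × 0.28 / (π × 0.875²) = 0.029103. Accumulating E over each segment gives final E = 0.6869.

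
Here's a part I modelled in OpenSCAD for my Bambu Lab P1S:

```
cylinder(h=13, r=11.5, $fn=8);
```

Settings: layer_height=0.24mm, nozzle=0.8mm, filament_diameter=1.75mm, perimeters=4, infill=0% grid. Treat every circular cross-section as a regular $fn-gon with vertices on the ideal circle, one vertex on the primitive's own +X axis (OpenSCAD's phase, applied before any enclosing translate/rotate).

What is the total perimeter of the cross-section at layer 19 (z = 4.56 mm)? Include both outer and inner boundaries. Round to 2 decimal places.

70.41 mm

At z = 4.56 mm: the r=11.5 cylinder gives a regular 8-gon of circumradius 11.5 (constant along its height) (perimeter = 2·8·11.500·sin(180°/8) = 70.41 mm). Overall, the cross-section is a single solid region. Total boundary length (outer) = 70.41 mm.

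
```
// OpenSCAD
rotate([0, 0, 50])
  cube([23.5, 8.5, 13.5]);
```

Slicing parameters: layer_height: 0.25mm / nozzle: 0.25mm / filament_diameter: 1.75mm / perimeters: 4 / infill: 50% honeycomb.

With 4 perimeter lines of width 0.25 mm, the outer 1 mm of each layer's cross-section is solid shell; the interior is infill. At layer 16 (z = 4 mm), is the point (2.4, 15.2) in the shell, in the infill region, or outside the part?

shell

At z = 4 mm: the cube (footprint 23.5×8.5) is included at this height; (rotated 50° about Z; rotation is an isometry so areas/perimeters/island counts are preserved). Overall, the cross-section is a single solid region. Undo the 50° rotation: the query point maps to (13.187, 7.932) in the un-rotated model frame. The nearest boundary edge runs (23.50, 8.50)→(0.00, 8.50); distance from the point to it = 0.57 mm. The point is inside the cross-section, 0.57 mm from the nearest boundary — within the 1 mm shell band (4 × 0.25).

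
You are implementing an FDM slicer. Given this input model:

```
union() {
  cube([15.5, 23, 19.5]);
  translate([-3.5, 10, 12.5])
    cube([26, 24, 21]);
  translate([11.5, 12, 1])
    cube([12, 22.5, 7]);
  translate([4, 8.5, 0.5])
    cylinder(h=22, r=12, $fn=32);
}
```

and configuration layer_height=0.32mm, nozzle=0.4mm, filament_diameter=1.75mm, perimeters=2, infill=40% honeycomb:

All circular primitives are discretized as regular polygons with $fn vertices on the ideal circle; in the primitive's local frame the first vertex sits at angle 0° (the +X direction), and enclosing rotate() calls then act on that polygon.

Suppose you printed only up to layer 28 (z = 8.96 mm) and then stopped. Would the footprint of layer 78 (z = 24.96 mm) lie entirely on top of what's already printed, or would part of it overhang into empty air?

part overhangs

Compare the two slices. At z = 8.96: the cube is present — its section is the full 15.5×23 rectangle (area 356.50 mm²); the cube at (-3.5, 10) is absent (z outside [12.5, 33.5]); the cube at (11.5, 12) is absent (z outside [1, 8]); the cylinder at (4, 8.5): section is a regular 32-gon, circumradius r=12 (area = (32/2)·12.000²·sin(360°/32) = 449.49 mm²); Merging all regions: the regions partially overlap — summed areas 805.99 mm² minus the doubly-counted overlap 283.57 mm² gives 522.42 mm² — area = 522.42 mm². At z = 24.96: the cube is not intersected at this z (z outside [0, 19.5]); the cube at (-3.5, 10) is present — its section is the full 26×24 rectangle (area 624.00 mm²); the cube at (11.5, 12) is absent (z outside [1, 8]); the cylinder at (4, 8.5) is absent (z outside [0.5, 22.5]); Combining (union): only the 26×24 cube at (-3.5, 10) is present, so the union is just that shape — area = 624.00 mm². Checking containment: at z = 24.96 the cross-section extends beyond the z = 8.96 cross-section by about 390.87 mm².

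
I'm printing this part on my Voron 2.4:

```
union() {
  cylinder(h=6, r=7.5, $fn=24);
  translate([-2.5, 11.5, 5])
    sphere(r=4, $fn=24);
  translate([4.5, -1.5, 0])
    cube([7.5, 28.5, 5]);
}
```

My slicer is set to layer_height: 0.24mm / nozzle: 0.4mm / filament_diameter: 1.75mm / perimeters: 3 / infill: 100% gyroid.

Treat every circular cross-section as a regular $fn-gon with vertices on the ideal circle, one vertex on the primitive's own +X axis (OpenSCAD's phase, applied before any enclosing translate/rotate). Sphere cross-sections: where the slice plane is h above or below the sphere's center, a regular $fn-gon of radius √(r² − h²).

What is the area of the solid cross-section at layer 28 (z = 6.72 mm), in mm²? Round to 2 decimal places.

40.50 mm²

At z = 6.72 mm: the cylinder does not reach this height (z outside [0, 6]); the r=4 sphere at (-2.5, 11.5) contributes a regular 24-gon of circumradius √(4²−1.72²) = 3.611 (area = (24/2)·3.611²·sin(360°/24) = 40.50 mm²); the cube at (4.5, -1.5) is not intersected at this z (z outside [0, 5]); Taking the union: only the r=4 sphere at (-2.5, 11.5) is present, so the union is just that shape — area = 40.50 mm². Overall, the cross-section is a single solid region. Net area = 40.50 mm².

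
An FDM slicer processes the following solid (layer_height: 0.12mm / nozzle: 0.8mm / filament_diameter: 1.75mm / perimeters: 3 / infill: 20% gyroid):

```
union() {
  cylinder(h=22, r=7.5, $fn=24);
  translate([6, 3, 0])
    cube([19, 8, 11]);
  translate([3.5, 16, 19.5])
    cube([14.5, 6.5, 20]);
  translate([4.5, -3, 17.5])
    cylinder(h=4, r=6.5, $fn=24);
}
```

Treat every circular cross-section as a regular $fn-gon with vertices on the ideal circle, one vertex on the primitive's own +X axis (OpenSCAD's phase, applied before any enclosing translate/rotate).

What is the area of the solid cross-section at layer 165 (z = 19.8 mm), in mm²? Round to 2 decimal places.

At z = 19.8 mm: the r=7.5 cylinder contributes a regular 24-gon of circumradius 7.5 (area = (24/2)·7.500²·sin(360°/24) = 174.70 mm²); the cube at (6, 3) is absent (z outside [0, 11]); the cube at (3.5, 16) is present — its section is the full 14.5×6.5 rectangle (area 94.25 mm²); the r=6.5 cylinder at (4.5, -3) contributes a regular 24-gon of circumradius 6.5 (area = (24/2)·6.500²·sin(360°/24) = 131.22 mm²); Combining (union): the regions partially overlap — summed areas 400.17 mm² minus the doubly-counted overlap 78.25 mm² gives 321.93 mm² — area = 321.93 mm². Overall, the cross-section has 2 separate islands. Net area = 321.93 mm².

321.93 mm²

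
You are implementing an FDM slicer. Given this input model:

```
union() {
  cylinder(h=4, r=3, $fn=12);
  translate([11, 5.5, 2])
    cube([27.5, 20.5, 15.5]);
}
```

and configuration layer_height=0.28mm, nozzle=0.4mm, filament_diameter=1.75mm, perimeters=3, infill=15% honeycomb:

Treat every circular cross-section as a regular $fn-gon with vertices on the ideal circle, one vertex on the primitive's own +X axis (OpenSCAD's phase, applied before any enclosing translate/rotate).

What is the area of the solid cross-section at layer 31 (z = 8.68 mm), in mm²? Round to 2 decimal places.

563.75 mm²

At z = 8.68 mm: the cylinder is absent (z outside [0, 4]); the 27.5×20.5 cube at (11, 5.5) contributes its full rectangle (area 563.75 mm²); Combining (union): only the 27.5×20.5 cube at (11, 5.5) is present, so the union is just that shape — area = 563.75 mm². Overall, the cross-section is a single solid region. Net area = 563.75 mm².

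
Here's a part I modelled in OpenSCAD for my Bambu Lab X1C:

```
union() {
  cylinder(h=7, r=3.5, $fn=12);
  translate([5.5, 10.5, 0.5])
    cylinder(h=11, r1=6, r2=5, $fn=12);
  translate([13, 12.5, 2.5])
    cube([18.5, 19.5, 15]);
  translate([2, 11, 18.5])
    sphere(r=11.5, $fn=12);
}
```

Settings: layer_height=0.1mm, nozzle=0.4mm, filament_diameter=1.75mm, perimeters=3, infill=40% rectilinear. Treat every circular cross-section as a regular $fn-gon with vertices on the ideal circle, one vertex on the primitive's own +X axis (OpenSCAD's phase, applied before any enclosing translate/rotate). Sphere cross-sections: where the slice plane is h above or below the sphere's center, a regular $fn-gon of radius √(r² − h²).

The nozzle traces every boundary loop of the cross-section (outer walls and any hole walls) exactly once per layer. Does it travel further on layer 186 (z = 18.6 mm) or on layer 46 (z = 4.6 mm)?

layer 46 (z = 4.6 mm)

Layer 186 (z = 18.6): the cylinder does not reach this height (z outside [0, 7]); the cone at (5.5, 10.5) does not reach this height (z outside [0.5, 11.5]); the cube at (13, 12.5) is absent (z outside [2.5, 17.5]); the sphere at (2, 11): section is a regular 12-gon, circumradius = √(r²−h²) = √(11.5²−0.1²) = 11.500 (perimeter = 2·12·11.500·sin(180°/12) = 71.43 mm); Taking the union: only the r=11.5 sphere at (2, 11) is present, so the union is just that shape — boundary = 71.43 mm. So its perimeter = 71.43 mm. Layer 46 (z = 4.6): the cylinder: section is a regular 12-gon, circumradius r=3.5 (perimeter = 2·12·3.500·sin(180°/12) = 21.74 mm); the cone at (5.5, 10.5) contributes a regular 12-gon of circumradius 5.627 (interpolated between r1=6 and r2=5 at t=0.373) (perimeter = 2·12·5.627·sin(180°/12) = 34.95 mm); the cube at (13, 12.5) (footprint 18.5×19.5) is included at this height (perimeter 76.00 mm); the sphere at (2, 11) is absent (|z−center|=13.900 > r=11.5); Combining (union): the 3 present regions are separate (no shared area or edge), so areas and boundary lengths simply add and each stays a separate island — boundary = 132.70 mm. So its perimeter = 132.70 mm. Layer 46 is larger (132.70 vs 71.43 mm).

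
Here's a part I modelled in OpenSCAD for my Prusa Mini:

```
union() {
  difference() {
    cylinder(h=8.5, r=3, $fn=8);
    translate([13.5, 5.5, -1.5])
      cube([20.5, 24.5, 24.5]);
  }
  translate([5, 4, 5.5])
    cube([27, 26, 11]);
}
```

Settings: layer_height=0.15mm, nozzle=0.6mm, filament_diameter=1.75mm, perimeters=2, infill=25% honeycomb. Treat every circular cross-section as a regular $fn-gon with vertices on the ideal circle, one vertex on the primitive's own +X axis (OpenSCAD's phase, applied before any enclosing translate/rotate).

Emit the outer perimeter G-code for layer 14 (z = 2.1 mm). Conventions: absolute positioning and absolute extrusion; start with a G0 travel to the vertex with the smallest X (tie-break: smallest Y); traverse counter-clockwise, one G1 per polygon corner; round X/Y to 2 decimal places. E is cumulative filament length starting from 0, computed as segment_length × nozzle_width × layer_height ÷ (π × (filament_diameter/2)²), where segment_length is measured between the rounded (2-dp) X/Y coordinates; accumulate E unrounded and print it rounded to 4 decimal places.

G0 X-3.00 Y0.00 Z2.10
G1 X-2.12 Y-2.12 E0.0859
G1 X0.00 Y-3.00 E0.1718
G1 X2.12 Y-2.12 E0.2577
G1 X3.00 Y0.00 E0.3436
G1 X2.12 Y2.12 E0.4294
G1 X0.00 Y3.00 E0.5153
G1 X-2.12 Y2.12 E0.6012
G1 X-3.00 Y0.00 E0.6871

At z = 2.1 mm: the r=3 cylinder gives a regular 8-gon of circumradius 3 (constant along its height); the cube at (13.5, 5.5) (footprint 20.5×24.5) is included at this height; Taking the first minus the rest: starting from the r=3 cylinder, the 20.5×24.5 cube at (13.5, 5.5) misses the remaining region (no effect) — 1 connected region; the cube at (5, 4) is not intersected at this z (z outside [5.5, 16.5]); Combining (union): only the result so far is present, so the union is just that shape — 1 connected region. The outline is a single polygon with 8 vertices. Extrusion per mm of travel: 0.6 × 0.15 / (π × 0.875²) = 0.037418. Accumulating E over each segment gives final E = 0.6871.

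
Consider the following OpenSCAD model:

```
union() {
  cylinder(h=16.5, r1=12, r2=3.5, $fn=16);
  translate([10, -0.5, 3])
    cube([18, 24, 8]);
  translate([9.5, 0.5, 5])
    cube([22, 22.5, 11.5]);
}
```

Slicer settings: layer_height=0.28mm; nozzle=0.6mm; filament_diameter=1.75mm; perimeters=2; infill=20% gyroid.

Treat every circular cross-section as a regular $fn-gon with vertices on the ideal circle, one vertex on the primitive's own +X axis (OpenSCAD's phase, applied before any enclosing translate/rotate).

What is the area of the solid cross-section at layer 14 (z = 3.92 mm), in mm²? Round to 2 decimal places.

At z = 3.92 mm: the cone (r1=12→r2=3.5) has section circumradius 9.981 here — a regular 16-gon (area = (16/2)·9.981²·sin(360°/16) = 304.96 mm²); the cube at (10, -0.5) is present — its section is the full 18×24 rectangle (area 432.00 mm²); the cube at (9.5, 0.5) does not reach this height (z outside [5, 16.5]); Combining (union): the 2 present regions are separate (no shared area or edge), so areas and boundary lengths simply add and each stays a separate island — area = 736.96 mm². Overall, the cross-section has 2 separate islands. Net area = 736.96 mm².

736.96 mm²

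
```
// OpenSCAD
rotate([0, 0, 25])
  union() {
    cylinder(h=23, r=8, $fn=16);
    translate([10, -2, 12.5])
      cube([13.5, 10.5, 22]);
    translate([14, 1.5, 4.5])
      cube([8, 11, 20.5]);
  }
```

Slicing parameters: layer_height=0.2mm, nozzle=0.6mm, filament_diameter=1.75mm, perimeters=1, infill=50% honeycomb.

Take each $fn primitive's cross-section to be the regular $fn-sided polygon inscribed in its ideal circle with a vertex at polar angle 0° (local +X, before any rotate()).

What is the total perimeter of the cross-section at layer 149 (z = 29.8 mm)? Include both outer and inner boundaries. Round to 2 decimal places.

48.00 mm

At z = 29.8 mm: the cylinder does not reach this height (z outside [0, 23]); the 13.5×10.5 cube at (10, -2) contributes its full rectangle (perimeter 48.00 mm); the cube at (14, 1.5) is not intersected at this z (z outside [4.5, 25]); Combining (union): only the 13.5×10.5 cube at (10, -2) is present, so the union is just that shape — boundary = 48.00 mm; (whole slice rotated 25° about Z — lengths, areas and connectivity unchanged). Overall, the cross-section is a single solid region. Total boundary length (outer) = 48.00 mm.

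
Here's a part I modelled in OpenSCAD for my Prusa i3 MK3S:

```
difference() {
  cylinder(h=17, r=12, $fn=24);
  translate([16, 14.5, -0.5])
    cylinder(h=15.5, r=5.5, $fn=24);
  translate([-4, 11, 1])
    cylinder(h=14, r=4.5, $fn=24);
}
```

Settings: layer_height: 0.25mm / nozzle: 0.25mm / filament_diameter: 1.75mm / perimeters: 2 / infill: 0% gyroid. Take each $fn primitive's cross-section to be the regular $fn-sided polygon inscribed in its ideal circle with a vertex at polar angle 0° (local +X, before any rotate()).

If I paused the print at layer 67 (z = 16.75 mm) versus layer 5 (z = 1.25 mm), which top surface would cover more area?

layer 67 (z = 16.75 mm)

Layer 67 (z = 16.75): the r=12 cylinder contributes a regular 24-gon of circumradius 12 (area = (24/2)·12.000²·sin(360°/24) = 447.24 mm²); the cylinder at (16, 14.5) does not reach this height (z outside [-0.5, 15]); the cylinder at (-4, 11) is absent (z outside [1, 15]); After the difference (first − rest): none of the subtracted shapes is present at this height, so the r=12 cylinder is unchanged — area = 447.24 mm². So its area = 447.24 mm². Layer 5 (z = 1.25): the r=12 cylinder gives a regular 24-gon of circumradius 12 (constant along its height) (area = (24/2)·12.000²·sin(360°/24) = 447.24 mm²); the r=5.5 cylinder at (16, 14.5) contributes a regular 24-gon of circumradius 5.5 (area = (24/2)·5.500²·sin(360°/24) = 93.95 mm²); the r=4.5 cylinder at (-4, 11) gives a regular 24-gon of circumradius 4.5 (constant along its height) (area = (24/2)·4.500²·sin(360°/24) = 62.89 mm²); Taking the first minus the rest: starting from the r=12 cylinder (447.24 mm²), the r=5.5 cylinder at (16, 14.5) misses the remaining region (no effect); the r=4.5 cylinder at (-4, 11) partially overlaps it — only the 30.93 mm² overlap (of its 62.89 mm²) is removed, clipping the outline — area = 416.31 mm². So its area = 416.31 mm². Layer 67 is larger (447.24 vs 416.31 mm²).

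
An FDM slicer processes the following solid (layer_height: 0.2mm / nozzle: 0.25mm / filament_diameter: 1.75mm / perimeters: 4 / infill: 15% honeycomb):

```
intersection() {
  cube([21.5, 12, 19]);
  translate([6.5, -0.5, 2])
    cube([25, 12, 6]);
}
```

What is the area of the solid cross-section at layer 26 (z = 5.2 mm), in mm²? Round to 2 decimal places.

At z = 5.2 mm: the 21.5×12 cube contributes its full rectangle (area 258.00 mm²); the 25×12 cube at (6.5, -0.5) contributes its full rectangle (area 300.00 mm²); After intersecting: the 25×12 cube at (6.5, -0.5) partially overlaps the 21.5×12 cube; clipping to the common part keeps 172.50 mm² — area = 172.50 mm². Overall, the cross-section is a single solid region. Net area = 172.50 mm².

172.50 mm²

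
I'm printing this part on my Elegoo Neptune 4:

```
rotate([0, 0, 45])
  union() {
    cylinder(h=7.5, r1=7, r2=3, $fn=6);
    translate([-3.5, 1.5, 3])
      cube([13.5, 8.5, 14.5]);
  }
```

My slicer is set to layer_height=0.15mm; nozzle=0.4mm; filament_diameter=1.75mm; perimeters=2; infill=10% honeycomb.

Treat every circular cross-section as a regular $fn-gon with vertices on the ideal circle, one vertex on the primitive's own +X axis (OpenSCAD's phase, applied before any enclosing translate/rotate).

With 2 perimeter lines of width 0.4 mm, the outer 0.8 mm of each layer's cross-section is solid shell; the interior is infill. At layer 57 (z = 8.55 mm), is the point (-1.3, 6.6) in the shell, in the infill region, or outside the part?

At z = 8.55 mm: the cone does not reach this height (z outside [0, 7.5]); the 13.5×8.5 cube at (-3.5, 1.5) contributes its full rectangle; Combining (union): only the 13.5×8.5 cube at (-3.5, 1.5) is present, so the union is just that shape — 1 connected region; (whole slice rotated 45° about Z — lengths, areas and connectivity unchanged). Overall, the cross-section is a single solid region. Undo the 45° rotation: the query point maps to (3.748, 5.586) in the un-rotated model frame. The nearest boundary edge runs (-3.50, 1.50)→(10.00, 1.50); distance from the point to it = 4.09 mm. The point is inside the cross-section and 4.09 mm from the nearest boundary — more than the 0.8 mm shell width (2 × 0.4), so it's in the infill interior.

infill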